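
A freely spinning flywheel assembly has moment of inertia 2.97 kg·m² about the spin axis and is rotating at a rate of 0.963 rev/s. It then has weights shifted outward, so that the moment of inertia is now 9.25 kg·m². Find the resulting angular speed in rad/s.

Angular momentum about the spin axis is conserved since the torque about it is zero.
ω₂ = I₁ω₁ / I₂ = (2.970)(0.963 rev/s) / (9.250) = 0.3092 rev/s = 1.943 rad/s.

ω₂ ≈ 1.94 rad/s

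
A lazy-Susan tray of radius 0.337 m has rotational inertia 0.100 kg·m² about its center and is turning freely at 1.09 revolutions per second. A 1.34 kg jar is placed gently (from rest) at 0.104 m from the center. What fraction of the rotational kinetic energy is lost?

No external torque acts about the center; L_before = L_after.
Added inertia Σmr² = (1.34)(0.104)² = 0.01449 kg·m²; I_f = 0.1000 + 0.01449 = 0.1145 kg·m².
ω_f = I_p ω_i / I_f = (0.1000)(1.09) / 0.1145 = 0.9520 rev/s.
KE_i = ½(0.1000)(6.849 rad/s)² = 2.345 J; KE_f = ½(0.1145)(5.982)² = 2.048 J.
Fraction lost = 0.1266.

fraction ≈ 0.127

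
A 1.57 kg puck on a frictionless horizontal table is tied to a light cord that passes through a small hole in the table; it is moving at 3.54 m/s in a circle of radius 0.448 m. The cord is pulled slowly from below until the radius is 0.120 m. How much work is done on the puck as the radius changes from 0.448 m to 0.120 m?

W ≈ 127 J

Central (radial) force ⇒ zero torque about the center ⇒ m v r is constant.
v₂ = v₁ r₁ / r₂ = (3.54)(0.448) / (0.120) = 13.22 m/s.
W = ΔKE = ½m(v₂² − v₁²) = 127.3 J.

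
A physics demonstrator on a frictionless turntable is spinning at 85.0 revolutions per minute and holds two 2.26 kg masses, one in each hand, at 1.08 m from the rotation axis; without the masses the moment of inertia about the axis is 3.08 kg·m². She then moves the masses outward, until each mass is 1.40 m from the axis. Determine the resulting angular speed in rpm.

Angular momentum about the spin axis is conserved since the torque about it is zero.
I₁ = 3.08 + 2(2.26)(1.08)² = 8.352 kg·m²; I₂ = 3.08 + 2(2.26)(1.40)² = 11.94 kg·m².
ω₂ = I₁ω₁ / I₂ = (8.352)(85.0 rpm) / (11.94) = 59.46 rpm.

ω₂ ≈ 59.5 rpm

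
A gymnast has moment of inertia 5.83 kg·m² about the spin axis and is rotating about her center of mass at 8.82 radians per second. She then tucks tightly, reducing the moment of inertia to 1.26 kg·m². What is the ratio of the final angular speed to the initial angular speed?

ω₂/ω₁ ≈ 4.63

Angular momentum about the spin axis is conserved since the torque about it is zero.
ω₂/ω₁ = I₁/I₂ = 5.830 / 1.260 = 4.627.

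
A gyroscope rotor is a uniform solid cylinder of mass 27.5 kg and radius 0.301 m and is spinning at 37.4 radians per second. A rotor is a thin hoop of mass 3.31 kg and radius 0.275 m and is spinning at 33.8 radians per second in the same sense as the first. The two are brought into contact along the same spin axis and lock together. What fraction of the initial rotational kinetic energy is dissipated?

The coupling torques are internal; angular momentum about the shared axis is conserved.
Moments of inertia: I_A = ½(27.5)(0.301)² = 1.246 kg·m²; I_B = (3.31)(0.275)² = 0.2503 kg·m².
Taking A's sense as positive: L = (1.246)(37.4) + (0.2503)(33.8) = 55.05 kg·m²·rad/s.
Combined I = 1.246 + 0.2503 = 1.496 kg·m².
ω_f = L / I = 55.05 / 1.496 = 36.80 rad/s.
KE_i = ½ΣIω² = 1014 J; KE_f = ½(1.496)(36.80)² = 1013 J.
Fraction dissipated = (KE_i − KE_f)/KE_i = 0.001332.

fraction ≈ 0.00133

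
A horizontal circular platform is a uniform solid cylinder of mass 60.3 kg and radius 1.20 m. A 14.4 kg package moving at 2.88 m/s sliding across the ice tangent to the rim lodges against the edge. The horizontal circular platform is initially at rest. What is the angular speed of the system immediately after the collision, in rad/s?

|ω_f| ≈ 0.776 rad/s

The axle reaction passes through the central axle and exerts no torque about it; angular momentum about the central axle is conserved through the impact.
I_p = ½(60.3)(1.20)² = 43.42 kg·m². Taking the sense of the package's angular momentum as positive, L_{package} = m v R = (14.4)(2.88)(1.20) = 49.77 kg·m²/s.
L_i = 0 + 49.77 = 49.77 kg·m²/s.
After sticking, I_f = I_p + m R² = 43.42 + (14.4)(1.20)² = 64.15 kg·m².
ω_f = L_i / I_f = 49.77 / 64.15 = 0.7758 rad/s.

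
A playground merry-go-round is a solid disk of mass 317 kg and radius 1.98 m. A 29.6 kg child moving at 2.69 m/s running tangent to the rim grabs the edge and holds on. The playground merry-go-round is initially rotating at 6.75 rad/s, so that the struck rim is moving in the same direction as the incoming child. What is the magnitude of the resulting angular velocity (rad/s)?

About the axle the impulsive forces during the collision are internal, so angular momentum about that axis is conserved.
I_p = ½(317)(1.98)² = 621.4 kg·m². Taking the sense of the child's angular momentum as positive, L_{child} = m v R = (29.6)(2.69)(1.98) = 157.7 kg·m²/s.
L_i = +I_p ω_p + m v R = +(621.4)(6.75) + 157.7 = 4352 kg·m²/s.
After sticking, I_f = I_p + m R² = 621.4 + (29.6)(1.98)² = 737.4 kg·m².
ω_f = L_i / I_f = 4352 / 737.4 = 5.902 rad/s.

|ω_f| ≈ 5.90 rad/s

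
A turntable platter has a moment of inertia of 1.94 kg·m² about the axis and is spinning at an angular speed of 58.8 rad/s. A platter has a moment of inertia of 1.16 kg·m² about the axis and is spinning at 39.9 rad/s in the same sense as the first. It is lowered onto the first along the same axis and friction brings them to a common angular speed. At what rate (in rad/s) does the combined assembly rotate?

No external torque acts about the common axis, so total angular momentum is conserved.
Taking A's sense as positive: L = (1.940)(58.8) + (1.160)(39.9) = 160.4 kg·m²·rad/s.
Combined I = 1.940 + 1.160 = 3.100 kg·m².
ω_f = L / I = 160.4 / 3.100 = 51.73 rad/s.

|ω_f| ≈ 51.7 rad/s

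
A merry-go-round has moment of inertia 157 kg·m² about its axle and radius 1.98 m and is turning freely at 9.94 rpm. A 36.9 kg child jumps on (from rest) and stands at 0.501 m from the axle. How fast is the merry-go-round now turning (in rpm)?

ω_f ≈ 9.39 rpm

The added mass arrives with no angular momentum about the axle, and any external torque about the axle is negligible, so the system's angular momentum is conserved.
Added inertia Σmr² = (36.9)(0.501)² = 9.262 kg·m²; I_f = 157.0 + 9.262 = 166.3 kg·m².
ω_f = I_p ω_i / I_f = (157.0)(9.94) / 166.3 = 9.386 rpm.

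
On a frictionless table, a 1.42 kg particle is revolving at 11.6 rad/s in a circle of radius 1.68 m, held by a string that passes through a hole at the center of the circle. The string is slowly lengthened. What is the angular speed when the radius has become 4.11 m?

ω₂ ≈ 1.94 rad/s

No torque about the axis ⇒ m r₁² ω₁ = m r₂² ω₂.
ω₂ = ω₁ (r₁/r₂)² = (11.6)(1.68/4.11)² = 1.938 rad/s.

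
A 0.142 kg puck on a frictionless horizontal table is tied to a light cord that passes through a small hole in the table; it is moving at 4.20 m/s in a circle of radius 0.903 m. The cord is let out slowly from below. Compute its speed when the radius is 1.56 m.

The only horizontal force on the mass is along the cord (radial), so it exerts no torque about the hole and angular momentum m v r is conserved.
v₂ = v₁ r₁ / r₂ = (4.20)(0.903) / (1.56) = 2.431 m/s.

v₂ ≈ 2.43 m/s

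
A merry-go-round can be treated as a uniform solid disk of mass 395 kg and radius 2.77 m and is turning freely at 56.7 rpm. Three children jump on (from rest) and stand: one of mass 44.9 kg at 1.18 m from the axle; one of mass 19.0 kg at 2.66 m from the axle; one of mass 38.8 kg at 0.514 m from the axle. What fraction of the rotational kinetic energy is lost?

No external torque acts about the axle; L_before = L_after.
I_p = ½(395)(2.77)² = 1515 kg·m².
Added inertia Σmr² = (44.9)(1.18)² + (19.0)(2.66)² + (38.8)(0.514)² = 207.2 kg·m²; I_f = 1515 + 207.2 = 1723 kg·m².
ω_f = I_p ω_i / I_f = (1515)(56.7) / 1723 = 49.88 rpm.
KE_i = ½(1515)(5.938 rad/s)² = 26710 J; KE_f = ½(1723)(5.223)² = 23500 J.
Fraction lost = 0.1203.

fraction ≈ 0.120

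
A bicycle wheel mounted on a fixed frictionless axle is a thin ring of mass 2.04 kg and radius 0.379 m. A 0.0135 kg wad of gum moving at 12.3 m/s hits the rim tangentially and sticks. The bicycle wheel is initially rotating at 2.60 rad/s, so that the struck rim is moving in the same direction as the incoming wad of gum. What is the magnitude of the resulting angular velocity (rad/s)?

|ω_f| ≈ 2.80 rad/s

The axle reaction passes through the axle and exerts no torque about it; angular momentum about the axle is conserved through the impact.
I_p = (2.04)(0.379)² = 0.2930 kg·m². Taking the sense of the wad of gum's angular momentum as positive, L_{wad} = m v R = (0.0135)(12.3)(0.379) = 0.06293 kg·m²/s.
L_i = +I_p ω_p + m v R = +(0.2930)(2.60) + 0.06293 = 0.8248 kg·m²/s.
After sticking, I_f = I_p + m R² = 0.2930 + (0.0135)(0.379)² = 0.2950 kg·m².
ω_f = L_i / I_f = 0.8248 / 0.2950 = 2.796 rad/s.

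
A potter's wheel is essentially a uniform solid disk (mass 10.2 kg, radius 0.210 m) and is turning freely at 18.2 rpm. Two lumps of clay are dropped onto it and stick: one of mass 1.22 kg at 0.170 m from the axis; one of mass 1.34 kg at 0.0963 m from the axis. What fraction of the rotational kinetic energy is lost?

The added mass arrives with no angular momentum about the axis, and any external torque about the axis is negligible, so the system's angular momentum is conserved.
I_p = ½(10.2)(0.210)² = 0.2249 kg·m².
Added inertia Σmr² = (1.22)(0.170)² + (1.34)(0.0963)² = 0.04768 kg·m²; I_f = 0.2249 + 0.04768 = 0.2726 kg·m².
ω_f = I_p ω_i / I_f = (0.2249)(18.2) / 0.2726 = 15.02 rpm.
KE_i = ½(0.2249)(1.906 rad/s)² = 0.4085 J; KE_f = ½(0.2726)(1.573)² = 0.3370 J.
Fraction lost = 0.1749.

fraction ≈ 0.175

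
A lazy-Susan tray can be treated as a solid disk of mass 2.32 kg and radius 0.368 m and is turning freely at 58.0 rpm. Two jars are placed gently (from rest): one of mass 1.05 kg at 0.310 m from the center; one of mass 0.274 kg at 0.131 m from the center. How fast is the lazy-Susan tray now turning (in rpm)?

ω_f ≈ 34.7 rpm

No external torque acts about the center; L_before = L_after.
I_p = ½(2.32)(0.368)² = 0.1571 kg·m².
Added inertia Σmr² = (1.05)(0.310)² + (0.274)(0.131)² = 0.1056 kg·m²; I_f = 0.1571 + 0.1056 = 0.2627 kg·m².
ω_f = I_p ω_i / I_f = (0.1571)(58.0) / 0.2627 = 34.68 rpm.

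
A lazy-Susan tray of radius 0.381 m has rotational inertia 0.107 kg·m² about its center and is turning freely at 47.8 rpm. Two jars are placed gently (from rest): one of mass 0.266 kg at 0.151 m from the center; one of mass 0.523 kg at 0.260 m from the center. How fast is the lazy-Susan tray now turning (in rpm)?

ω_f ≈ 34.5 rpm

The added mass arrives with no angular momentum about the center, and any external torque about the center is negligible, so the system's angular momentum is conserved.
Added inertia Σmr² = (0.266)(0.151)² + (0.523)(0.260)² = 0.04142 kg·m²; I_f = 0.1070 + 0.04142 = 0.1484 kg·m².
ω_f = I_p ω_i / I_f = (0.1070)(47.8) / 0.1484 = 34.46 rpm.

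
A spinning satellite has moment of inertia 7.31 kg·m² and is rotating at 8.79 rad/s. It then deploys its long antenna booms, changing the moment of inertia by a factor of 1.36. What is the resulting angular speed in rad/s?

With no external torque about the axis, L is conserved: I₁ω₁ = I₂ω₂.
I₂ = 1.36 × 7.31 = 9.942 kg·m².
ω₂ = I₁ω₁ / I₂ = (7.310)(8.79 rad/s) / (9.942) = 6.463 rad/s.

ω₂ ≈ 6.46 rad/s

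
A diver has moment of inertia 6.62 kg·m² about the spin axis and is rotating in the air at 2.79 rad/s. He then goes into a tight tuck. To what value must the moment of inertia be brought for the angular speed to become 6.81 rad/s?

No external torque acts about the spin axis, so angular momentum is conserved.
I₂ = I₁ω₁ / ω₂ = (6.62)(2.79) / (6.81) = 2.712 kg·m².

I₂ ≈ 2.71 kg·m²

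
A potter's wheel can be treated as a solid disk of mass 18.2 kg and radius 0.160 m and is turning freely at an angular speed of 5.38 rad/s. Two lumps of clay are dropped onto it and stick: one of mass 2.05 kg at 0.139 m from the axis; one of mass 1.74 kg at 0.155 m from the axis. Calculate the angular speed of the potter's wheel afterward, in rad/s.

ω_f ≈ 3.99 rad/s

No external torque acts about the axis; L_before = L_after.
I_p = ½(18.2)(0.160)² = 0.2330 kg·m².
Added inertia Σmr² = (2.05)(0.139)² + (1.74)(0.155)² = 0.08141 kg·m²; I_f = 0.2330 + 0.08141 = 0.3144 kg·m².
ω_f = I_p ω_i / I_f = (0.2330)(5.38) / 0.3144 = 3.987 rad/s.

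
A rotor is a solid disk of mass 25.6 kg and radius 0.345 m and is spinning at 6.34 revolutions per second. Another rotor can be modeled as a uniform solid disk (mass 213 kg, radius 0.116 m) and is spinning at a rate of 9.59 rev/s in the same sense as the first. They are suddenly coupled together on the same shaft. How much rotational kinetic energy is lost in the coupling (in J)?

The coupling torques are internal; angular momentum about the shared axis is conserved.
Moments of inertia: I_A = ½(25.6)(0.345)² = 1.524 kg·m²; I_B = ½(213)(0.116)² = 1.433 kg·m².
Taking A's sense as positive: L = (1.524)(6.34) + (1.433)(9.59) = 23.40 kg·m²·rev/s.
Combined I = 1.524 + 1.433 = 2.957 kg·m².
ω_f = L / I = 23.40 / 2.957 = 7.915 rev/s.
KE_i = ½ΣIω² = 3810 J; KE_f = ½(2.957)(49.73)² = 3656 J.

ΔKE lost ≈ 154 J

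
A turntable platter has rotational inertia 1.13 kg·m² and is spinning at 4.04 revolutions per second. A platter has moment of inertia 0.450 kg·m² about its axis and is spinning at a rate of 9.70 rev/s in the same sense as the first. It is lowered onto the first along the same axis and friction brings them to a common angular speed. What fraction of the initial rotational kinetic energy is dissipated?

The coupling torques are internal; angular momentum about the shared axis is conserved.
Taking A's sense as positive: L = (1.130)(4.04) + (0.4500)(9.70) = 8.930 kg·m²·rev/s.
Combined I = 1.130 + 0.4500 = 1.580 kg·m².
ω_f = L / I = 8.930 / 1.580 = 5.652 rev/s.
KE_i = ½ΣIω² = 1200 J; KE_f = ½(1.580)(35.51)² = 996.3 J.
Fraction dissipated = (KE_i − KE_f)/KE_i = 0.1696.

fraction ≈ 0.170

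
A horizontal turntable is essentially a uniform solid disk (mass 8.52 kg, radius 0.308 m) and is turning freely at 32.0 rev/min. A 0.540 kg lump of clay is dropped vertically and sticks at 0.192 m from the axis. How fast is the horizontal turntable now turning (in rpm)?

The added mass arrives with no angular momentum about the axis, and any external torque about the axis is negligible, so the system's angular momentum is conserved.
I_p = ½(8.52)(0.308)² = 0.4041 kg·m².
Added inertia Σmr² = (0.540)(0.192)² = 0.01991 kg·m²; I_f = 0.4041 + 0.01991 = 0.4240 kg·m².
ω_f = I_p ω_i / I_f = (0.4041)(32.0) / 0.4240 = 30.50 rpm.

ω_f ≈ 30.5 rpm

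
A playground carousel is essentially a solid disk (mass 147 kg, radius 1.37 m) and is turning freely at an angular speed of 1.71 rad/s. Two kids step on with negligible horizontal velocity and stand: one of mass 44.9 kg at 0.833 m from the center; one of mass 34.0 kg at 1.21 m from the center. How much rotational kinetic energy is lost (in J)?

energy lost ≈ 74.6 J

The added mass arrives with no angular momentum about the center, and any external torque about the center is negligible, so the system's angular momentum is conserved.
I_p = ½(147)(1.37)² = 138.0 kg·m².
Added inertia Σmr² = (44.9)(0.833)² + (34.0)(1.21)² = 80.94 kg·m²; I_f = 138.0 + 80.94 = 218.9 kg·m².
ω_f = I_p ω_i / I_f = (138.0)(1.71) / 218.9 = 1.078 rad/s.
KE_i = ½(138.0)(1.710 rad/s)² = 201.7 J; KE_f = ½(218.9)(1.078)² = 127.1 J.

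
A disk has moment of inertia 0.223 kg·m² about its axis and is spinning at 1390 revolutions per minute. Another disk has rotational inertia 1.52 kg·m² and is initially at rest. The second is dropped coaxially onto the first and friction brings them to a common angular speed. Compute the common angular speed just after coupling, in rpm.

No external torque acts about the common axis, so total angular momentum is conserved.
Taking A's sense as positive: L = (0.2230)(1390) = 310.0 kg·m²·rpm.
Combined I = 0.2230 + 1.520 = 1.743 kg·m².
ω_f = L / I = 310.0 / 1.743 = 177.8 rpm.

|ω_f| ≈ 178 rpm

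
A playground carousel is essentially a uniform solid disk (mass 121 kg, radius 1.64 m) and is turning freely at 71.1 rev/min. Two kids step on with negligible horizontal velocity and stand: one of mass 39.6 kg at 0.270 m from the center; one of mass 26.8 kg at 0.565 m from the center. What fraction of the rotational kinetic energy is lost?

No external torque acts about the center; L_before = L_after.
I_p = ½(121)(1.64)² = 162.7 kg·m².
Added inertia Σmr² = (39.6)(0.270)² + (26.8)(0.565)² = 11.44 kg·m²; I_f = 162.7 + 11.44 = 174.2 kg·m².
ω_f = I_p ω_i / I_f = (162.7)(71.1) / 174.2 = 66.43 rpm.
KE_i = ½(162.7)(7.446 rad/s)² = 4510 J; KE_f = ½(174.2)(6.956)² = 4214 J.
Fraction lost = 0.06570.

fraction ≈ 0.0657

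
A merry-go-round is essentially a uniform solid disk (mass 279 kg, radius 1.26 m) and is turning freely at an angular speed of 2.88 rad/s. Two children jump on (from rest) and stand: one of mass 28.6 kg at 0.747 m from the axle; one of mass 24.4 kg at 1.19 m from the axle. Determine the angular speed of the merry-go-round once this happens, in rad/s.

ω_f ≈ 2.35 rad/s

The added mass arrives with no angular momentum about the axle, and any external torque about the axle is negligible, so the system's angular momentum is conserved.
I_p = ½(279)(1.26)² = 221.5 kg·m².
Added inertia Σmr² = (28.6)(0.747)² + (24.4)(1.19)² = 50.51 kg·m²; I_f = 221.5 + 50.51 = 272.0 kg·m².
ω_f = I_p ω_i / I_f = (221.5)(2.88) / 272.0 = 2.345 rad/s.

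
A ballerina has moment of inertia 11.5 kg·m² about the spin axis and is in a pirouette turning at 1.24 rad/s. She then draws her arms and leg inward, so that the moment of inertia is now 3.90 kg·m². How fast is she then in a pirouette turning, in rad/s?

ω₂ ≈ 3.66 rad/s

No external torque acts about the spin axis, so angular momentum is conserved.
ω₂ = I₁ω₁ / I₂ = (11.50)(1.24 rad/s) / (3.900) = 3.656 rad/s.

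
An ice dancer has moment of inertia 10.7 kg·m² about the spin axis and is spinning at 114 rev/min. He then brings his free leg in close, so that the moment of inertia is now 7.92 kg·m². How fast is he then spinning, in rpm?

No external torque acts about the spin axis, so angular momentum is conserved.
ω₂ = I₁ω₁ / I₂ = (10.70)(114 rpm) / (7.920) = 154.0 rpm.

ω₂ ≈ 154 rpm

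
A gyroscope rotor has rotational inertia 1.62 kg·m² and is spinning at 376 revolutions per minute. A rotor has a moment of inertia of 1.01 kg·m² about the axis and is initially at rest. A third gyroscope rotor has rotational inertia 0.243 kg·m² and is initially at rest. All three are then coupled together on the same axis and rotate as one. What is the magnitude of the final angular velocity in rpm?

|ω_f| ≈ 212 rpm

No external torque acts about the common axis, so total angular momentum is conserved.
Taking A's sense as positive: L = (1.620)(376) = 609.1 kg·m²·rpm.
Combined I = 1.620 + 1.010 + 0.2430 = 2.873 kg·m².
ω_f = L / I = 609.1 / 2.873 = 212.0 rpm.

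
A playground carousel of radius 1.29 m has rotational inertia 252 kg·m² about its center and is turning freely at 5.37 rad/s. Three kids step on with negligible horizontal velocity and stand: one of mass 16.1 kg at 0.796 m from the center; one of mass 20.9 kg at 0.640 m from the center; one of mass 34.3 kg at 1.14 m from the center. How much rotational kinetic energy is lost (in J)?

energy lost ≈ 730 J

The added mass arrives with no angular momentum about the center, and any external torque about the center is negligible, so the system's angular momentum is conserved.
Added inertia Σmr² = (16.1)(0.796)² + (20.9)(0.640)² + (34.3)(1.14)² = 63.34 kg·m²; I_f = 252.0 + 63.34 = 315.3 kg·m².
ω_f = I_p ω_i / I_f = (252.0)(5.37) / 315.3 = 4.291 rad/s.
KE_i = ½(252.0)(5.370 rad/s)² = 3633 J; KE_f = ½(315.3)(4.291)² = 2904 J.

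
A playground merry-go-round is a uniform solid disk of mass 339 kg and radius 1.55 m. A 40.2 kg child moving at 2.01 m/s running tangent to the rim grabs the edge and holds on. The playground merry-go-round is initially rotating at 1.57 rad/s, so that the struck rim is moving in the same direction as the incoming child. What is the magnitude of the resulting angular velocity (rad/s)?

About the axle the impulsive forces during the collision are internal, so angular momentum about that axis is conserved.
I_p = ½(339)(1.55)² = 407.2 kg·m². Taking the sense of the child's angular momentum as positive, L_{child} = m v R = (40.2)(2.01)(1.55) = 125.2 kg·m²/s.
L_i = +I_p ω_p + m v R = +(407.2)(1.57) + 125.2 = 764.6 kg·m²/s.
After sticking, I_f = I_p + m R² = 407.2 + (40.2)(1.55)² = 503.8 kg·m².
ω_f = L_i / I_f = 764.6 / 503.8 = 1.518 rad/s.

|ω_f| ≈ 1.52 rad/s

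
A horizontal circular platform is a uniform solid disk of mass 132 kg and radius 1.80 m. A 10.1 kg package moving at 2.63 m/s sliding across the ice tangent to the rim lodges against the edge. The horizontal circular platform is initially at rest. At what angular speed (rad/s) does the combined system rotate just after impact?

|ω_f| ≈ 0.194 rad/s

About the central axle the impulsive forces during the collision are internal, so angular momentum about that axis is conserved.
I_p = ½(132)(1.80)² = 213.8 kg·m². Taking the sense of the package's angular momentum as positive, L_{package} = m v R = (10.1)(2.63)(1.80) = 47.81 kg·m²/s.
L_i = 0 + 47.81 = 47.81 kg·m²/s.
After sticking, I_f = I_p + m R² = 213.8 + (10.1)(1.80)² = 246.6 kg·m².
ω_f = L_i / I_f = 47.81 / 246.6 = 0.1939 rad/s.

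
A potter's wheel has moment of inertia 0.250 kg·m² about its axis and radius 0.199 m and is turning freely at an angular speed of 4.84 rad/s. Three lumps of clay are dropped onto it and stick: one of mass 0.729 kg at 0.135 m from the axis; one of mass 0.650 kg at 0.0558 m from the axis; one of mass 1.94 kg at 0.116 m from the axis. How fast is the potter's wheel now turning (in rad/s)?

No external torque acts about the axis; L_before = L_after.
Added inertia Σmr² = (0.729)(0.135)² + (0.650)(0.0558)² + (1.94)(0.116)² = 0.04141 kg·m²; I_f = 0.2500 + 0.04141 = 0.2914 kg·m².
ω_f = I_p ω_i / I_f = (0.2500)(4.84) / 0.2914 = 4.152 rad/s.

ω_f ≈ 4.15 rad/s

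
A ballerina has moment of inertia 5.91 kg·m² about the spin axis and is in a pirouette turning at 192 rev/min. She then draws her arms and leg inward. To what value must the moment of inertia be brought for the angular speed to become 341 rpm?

Angular momentum about the spin axis is conserved since the torque about it is zero.
I₂ = I₁ω₁ / ω₂ = (5.91)(192) / (341) = 3.328 kg·m².

I₂ ≈ 3.33 kg·m²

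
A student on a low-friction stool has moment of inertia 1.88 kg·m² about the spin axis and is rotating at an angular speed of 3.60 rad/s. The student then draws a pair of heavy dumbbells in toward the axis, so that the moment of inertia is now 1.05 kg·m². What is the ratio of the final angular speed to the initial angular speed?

ω₂/ω₁ ≈ 1.79

No external torque acts about the spin axis, so angular momentum is conserved.
ω₂/ω₁ = I₁/I₂ = 1.880 / 1.050 = 1.790.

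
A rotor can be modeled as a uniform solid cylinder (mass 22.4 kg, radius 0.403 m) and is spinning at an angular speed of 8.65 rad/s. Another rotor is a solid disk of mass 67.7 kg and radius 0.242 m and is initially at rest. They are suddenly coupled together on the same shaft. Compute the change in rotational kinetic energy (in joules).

No external torque acts about the common axis, so total angular momentum is conserved.
Moments of inertia: I_A = ½(22.4)(0.403)² = 1.819 kg·m²; I_B = ½(67.7)(0.242)² = 1.982 kg·m².
Taking A's sense as positive: L = (1.819)(8.65) = 15.73 kg·m²·rad/s.
Combined I = 1.819 + 1.982 = 3.801 kg·m².
ω_f = L / I = 15.73 / 3.801 = 4.139 rad/s.
KE_i = ½ΣIω² = 68.05 J; KE_f = ½(3.801)(4.139)² = 32.56 J.

ΔKE ≈ -35.5 J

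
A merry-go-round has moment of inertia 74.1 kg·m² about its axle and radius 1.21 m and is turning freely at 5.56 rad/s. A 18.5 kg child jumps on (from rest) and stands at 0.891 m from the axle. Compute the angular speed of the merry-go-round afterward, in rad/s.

The added mass arrives with no angular momentum about the axle, and any external torque about the axle is negligible, so the system's angular momentum is conserved.
Added inertia Σmr² = (18.5)(0.891)² = 14.69 kg·m²; I_f = 74.10 + 14.69 = 88.79 kg·m².
ω_f = I_p ω_i / I_f = (74.10)(5.56) / 88.79 = 4.640 rad/s.

ω_f ≈ 4.64 rad/s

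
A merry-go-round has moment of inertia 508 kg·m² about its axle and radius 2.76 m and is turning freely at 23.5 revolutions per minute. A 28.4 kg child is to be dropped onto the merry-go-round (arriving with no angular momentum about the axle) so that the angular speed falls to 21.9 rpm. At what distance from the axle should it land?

r ≈ 1.14 m

The added mass arrives with no angular momentum about the axle, and any external torque about the axle is negligible, so the system's angular momentum is conserved.
I_p ω_i = (I_p + m r²) ω_f ⇒ m r² = I_p(ω_i/ω_f − 1) = 508.0(23.5/21.9 − 1) = 37.11 kg·m².
r = √(37.11/28.4) = 1.143 m.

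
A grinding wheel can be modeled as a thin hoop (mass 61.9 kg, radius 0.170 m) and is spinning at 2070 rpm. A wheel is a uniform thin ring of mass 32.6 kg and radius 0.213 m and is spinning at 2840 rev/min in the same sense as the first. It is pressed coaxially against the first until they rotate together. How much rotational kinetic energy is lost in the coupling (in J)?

The coupling torques are internal; angular momentum about the shared axis is conserved.
Moments of inertia: I_A = (61.9)(0.170)² = 1.789 kg·m²; I_B = (32.6)(0.213)² = 1.479 kg·m².
Taking A's sense as positive: L = (1.789)(2070) + (1.479)(2840) = 7903 kg·m²·rpm.
Combined I = 1.789 + 1.479 = 3.268 kg·m².
ω_f = L / I = 7903 / 3.268 = 2418 rpm.
KE_i = ½ΣIω² = 1.074e+05 J; KE_f = ½(3.268)(253.3)² = 1.048e+05 J.

ΔKE lost ≈ 2630 J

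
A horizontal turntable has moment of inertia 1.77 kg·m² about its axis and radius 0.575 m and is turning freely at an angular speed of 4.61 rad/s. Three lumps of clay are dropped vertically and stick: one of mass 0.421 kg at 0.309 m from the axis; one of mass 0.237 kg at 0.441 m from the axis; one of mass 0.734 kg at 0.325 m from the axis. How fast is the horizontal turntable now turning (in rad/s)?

ω_f ≈ 4.22 rad/s

No external torque acts about the axis; L_before = L_after.
Added inertia Σmr² = (0.421)(0.309)² + (0.237)(0.441)² + (0.734)(0.325)² = 0.1638 kg·m²; I_f = 1.770 + 0.1638 = 1.934 kg·m².
ω_f = I_p ω_i / I_f = (1.770)(4.61) / 1.934 = 4.219 rad/s.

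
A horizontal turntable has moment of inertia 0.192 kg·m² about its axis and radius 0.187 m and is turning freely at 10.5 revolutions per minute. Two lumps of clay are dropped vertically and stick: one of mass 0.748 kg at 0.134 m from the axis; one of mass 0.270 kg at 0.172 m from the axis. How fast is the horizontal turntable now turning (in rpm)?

The added mass arrives with no angular momentum about the axis, and any external torque about the axis is negligible, so the system's angular momentum is conserved.
Added inertia Σmr² = (0.748)(0.134)² + (0.270)(0.172)² = 0.02142 kg·m²; I_f = 0.1920 + 0.02142 = 0.2134 kg·m².
ω_f = I_p ω_i / I_f = (0.1920)(10.5) / 0.2134 = 9.446 rpm.

ω_f ≈ 9.45 rpm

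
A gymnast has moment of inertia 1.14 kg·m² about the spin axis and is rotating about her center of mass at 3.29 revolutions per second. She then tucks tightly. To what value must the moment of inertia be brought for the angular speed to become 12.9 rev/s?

I₂ ≈ 0.291 kg·m²

With no external torque about the axis, L is conserved: I₁ω₁ = I₂ω₂.
I₂ = I₁ω₁ / ω₂ = (1.14)(3.29) / (12.9) = 0.2907 kg·m².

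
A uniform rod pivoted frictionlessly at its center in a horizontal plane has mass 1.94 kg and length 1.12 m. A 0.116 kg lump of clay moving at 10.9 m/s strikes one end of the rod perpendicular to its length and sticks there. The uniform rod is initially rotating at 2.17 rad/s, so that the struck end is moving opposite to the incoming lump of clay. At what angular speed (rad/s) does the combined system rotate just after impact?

The axle reaction passes through the pivot and exerts no torque about it; angular momentum about the pivot is conserved through the impact.
I_p = (1/12)(1.94)(1.12)² = 0.2028 kg·m². Taking the sense of the lump of clay's angular momentum as positive, L_{lump} = m v R = (0.116)(10.9)(1.12/2) = 0.7081 kg·m²/s.
L_i = −I_p ω_p + m v R = −(0.2028)(2.17) + 0.7081 = 0.2680 kg·m²/s.
After sticking, I_f = I_p + m R² = 0.2028 + (0.116)(1.12/2)² = 0.2392 kg·m².
ω_f = L_i / I_f = 0.2680 / 0.2392 = 1.121 rad/s.

|ω_f| ≈ 1.12 rad/s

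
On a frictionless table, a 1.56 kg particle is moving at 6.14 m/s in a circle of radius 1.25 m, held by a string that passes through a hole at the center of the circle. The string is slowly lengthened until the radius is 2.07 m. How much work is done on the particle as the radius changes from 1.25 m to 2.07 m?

W ≈ -18.7 J

The only horizontal force on the mass is along the cord (radial), so it exerts no torque about the hole and angular momentum m v r is conserved.
v₂ = v₁ r₁ / r₂ = (6.14)(1.25) / (2.07) = 3.708 m/s.
W = ΔKE = ½m(v₂² − v₁²) = -18.68 J.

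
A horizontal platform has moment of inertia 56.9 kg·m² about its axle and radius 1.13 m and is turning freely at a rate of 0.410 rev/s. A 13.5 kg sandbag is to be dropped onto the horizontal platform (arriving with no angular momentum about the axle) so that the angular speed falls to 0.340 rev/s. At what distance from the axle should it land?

r ≈ 0.932 m

The added mass arrives with no angular momentum about the axle, and any external torque about the axle is negligible, so the system's angular momentum is conserved.
I_p ω_i = (I_p + m r²) ω_f ⇒ m r² = I_p(ω_i/ω_f − 1) = 56.90(0.410/0.340 − 1) = 11.71 kg·m².
r = √(11.71/13.5) = 0.9315 m.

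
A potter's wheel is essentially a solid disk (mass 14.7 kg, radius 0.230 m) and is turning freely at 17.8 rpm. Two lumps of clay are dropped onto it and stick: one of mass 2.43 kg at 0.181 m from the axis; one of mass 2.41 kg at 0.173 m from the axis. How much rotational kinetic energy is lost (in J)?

energy lost ≈ 0.190 J

No external torque acts about the axis; L_before = L_after.
I_p = ½(14.7)(0.230)² = 0.3888 kg·m².
Added inertia Σmr² = (2.43)(0.181)² + (2.41)(0.173)² = 0.1517 kg·m²; I_f = 0.3888 + 0.1517 = 0.5406 kg·m².
ω_f = I_p ω_i / I_f = (0.3888)(17.8) / 0.5406 = 12.80 rpm.
KE_i = ½(0.3888)(1.864 rad/s)² = 0.6755 J; KE_f = ½(0.5406)(1.341)² = 0.4859 J.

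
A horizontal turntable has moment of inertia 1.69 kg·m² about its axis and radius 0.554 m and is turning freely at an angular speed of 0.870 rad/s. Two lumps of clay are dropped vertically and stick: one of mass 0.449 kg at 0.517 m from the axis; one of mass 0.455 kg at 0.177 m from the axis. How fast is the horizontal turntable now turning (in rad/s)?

ω_f ≈ 0.806 rad/s

The added mass arrives with no angular momentum about the axis, and any external torque about the axis is negligible, so the system's angular momentum is conserved.
Added inertia Σmr² = (0.449)(0.517)² + (0.455)(0.177)² = 0.1343 kg·m²; I_f = 1.690 + 0.1343 = 1.824 kg·m².
ω_f = I_p ω_i / I_f = (1.690)(0.870) / 1.824 = 0.8060 rad/s.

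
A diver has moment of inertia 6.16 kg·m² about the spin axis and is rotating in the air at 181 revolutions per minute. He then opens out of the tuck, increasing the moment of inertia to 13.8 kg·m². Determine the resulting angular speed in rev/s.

ω₂ ≈ 1.35 rev/s

No external torque acts about the spin axis, so angular momentum is conserved.
ω₂ = I₁ω₁ / I₂ = (6.160)(181 rpm) / (13.80) = 80.79 rpm = 1.347 rev/s.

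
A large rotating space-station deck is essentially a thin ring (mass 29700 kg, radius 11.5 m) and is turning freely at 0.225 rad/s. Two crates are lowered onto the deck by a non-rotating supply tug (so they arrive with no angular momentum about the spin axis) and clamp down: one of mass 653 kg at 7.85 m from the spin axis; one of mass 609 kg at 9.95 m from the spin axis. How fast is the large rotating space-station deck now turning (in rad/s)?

ω_f ≈ 0.219 rad/s

No external torque acts about the spin axis; L_before = L_after.
I_p = (29700)(11.5)² = 3.928e+06 kg·m².
Added inertia Σmr² = (653)(7.85)² + (609)(9.95)² = 1.005e+05 kg·m²; I_f = 3.928e+06 + 1.005e+05 = 4.028e+06 kg·m².
ω_f = I_p ω_i / I_f = (3.928e+06)(0.225) / 4.028e+06 = 0.2194 rad/s.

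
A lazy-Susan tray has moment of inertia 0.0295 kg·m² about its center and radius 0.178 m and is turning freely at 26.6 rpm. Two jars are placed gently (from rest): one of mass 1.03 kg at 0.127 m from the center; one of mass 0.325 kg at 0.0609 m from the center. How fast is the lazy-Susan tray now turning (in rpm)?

ω_f ≈ 16.6 rpm

The added mass arrives with no angular momentum about the center, and any external torque about the center is negligible, so the system's angular momentum is conserved.
Added inertia Σmr² = (1.03)(0.127)² + (0.325)(0.0609)² = 0.01782 kg·m²; I_f = 0.02950 + 0.01782 = 0.04732 kg·m².
ω_f = I_p ω_i / I_f = (0.02950)(26.6) / 0.04732 = 16.58 rpm.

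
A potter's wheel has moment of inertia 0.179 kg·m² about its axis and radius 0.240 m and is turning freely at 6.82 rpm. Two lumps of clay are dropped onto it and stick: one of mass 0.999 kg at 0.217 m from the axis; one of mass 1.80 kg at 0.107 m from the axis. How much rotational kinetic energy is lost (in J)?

energy lost ≈ 0.0125 J

The added mass arrives with no angular momentum about the axis, and any external torque about the axis is negligible, so the system's angular momentum is conserved.
Added inertia Σmr² = (0.999)(0.217)² + (1.80)(0.107)² = 0.06765 kg·m²; I_f = 0.1790 + 0.06765 = 0.2467 kg·m².
ω_f = I_p ω_i / I_f = (0.1790)(6.82) / 0.2467 = 4.949 rpm.
KE_i = ½(0.1790)(0.7142 rad/s)² = 0.04565 J; KE_f = ½(0.2467)(0.5183)² = 0.03313 J.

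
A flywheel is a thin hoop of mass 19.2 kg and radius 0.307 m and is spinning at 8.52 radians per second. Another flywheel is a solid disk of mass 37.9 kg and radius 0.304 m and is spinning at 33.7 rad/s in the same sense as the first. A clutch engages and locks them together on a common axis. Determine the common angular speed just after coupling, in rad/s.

The coupling torques are internal; angular momentum about the shared axis is conserved.
Moments of inertia: I_A = (19.2)(0.307)² = 1.810 kg·m²; I_B = ½(37.9)(0.304)² = 1.751 kg·m².
Taking A's sense as positive: L = (1.810)(8.52) + (1.751)(33.7) = 74.44 kg·m²·rad/s.
Combined I = 1.810 + 1.751 = 3.561 kg·m².
ω_f = L / I = 74.44 / 3.561 = 20.90 rad/s.

|ω_f| ≈ 20.9 rad/s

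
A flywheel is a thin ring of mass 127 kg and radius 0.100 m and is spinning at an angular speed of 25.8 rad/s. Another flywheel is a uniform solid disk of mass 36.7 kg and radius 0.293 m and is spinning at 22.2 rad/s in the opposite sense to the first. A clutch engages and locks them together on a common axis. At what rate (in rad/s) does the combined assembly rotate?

|ω_f| ≈ 0.775 rad/s

The coupling torques are internal; angular momentum about the shared axis is conserved.
Moments of inertia: I_A = (127)(0.100)² = 1.270 kg·m²; I_B = ½(36.7)(0.293)² = 1.575 kg·m².
Taking A's sense as positive: L = (1.270)(25.8) − (1.575)(22.2) = -2.206 kg·m²·rad/s.
Combined I = 1.270 + 1.575 = 2.845 kg·m².
ω_f = L / I = -2.206 / 2.845 = -0.7754 rad/s.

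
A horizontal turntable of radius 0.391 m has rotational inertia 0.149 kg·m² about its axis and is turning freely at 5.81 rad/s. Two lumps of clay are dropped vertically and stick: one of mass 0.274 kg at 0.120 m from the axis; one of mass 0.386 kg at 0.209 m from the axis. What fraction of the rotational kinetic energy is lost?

No external torque acts about the axis; L_before = L_after.
Added inertia Σmr² = (0.274)(0.120)² + (0.386)(0.209)² = 0.02081 kg·m²; I_f = 0.1490 + 0.02081 = 0.1698 kg·m².
ω_f = I_p ω_i / I_f = (0.1490)(5.81) / 0.1698 = 5.098 rad/s.
KE_i = ½(0.1490)(5.810 rad/s)² = 2.515 J; KE_f = ½(0.1698)(5.098)² = 2.207 J.
Fraction lost = 0.1225.

fraction ≈ 0.123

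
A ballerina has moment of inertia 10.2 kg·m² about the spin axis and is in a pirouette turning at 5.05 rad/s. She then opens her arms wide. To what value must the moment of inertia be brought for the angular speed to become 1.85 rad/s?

I₂ ≈ 27.8 kg·m²

Angular momentum about the spin axis is conserved since the torque about it is zero.
I₂ = I₁ω₁ / ω₂ = (10.2)(5.05) / (1.85) = 27.84 kg·m².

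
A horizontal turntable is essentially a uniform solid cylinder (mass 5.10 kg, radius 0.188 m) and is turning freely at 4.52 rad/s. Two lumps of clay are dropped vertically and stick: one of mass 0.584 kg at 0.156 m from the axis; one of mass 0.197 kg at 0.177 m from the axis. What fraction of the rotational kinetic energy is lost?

The added mass arrives with no angular momentum about the axis, and any external torque about the axis is negligible, so the system's angular momentum is conserved.
I_p = ½(5.10)(0.188)² = 0.09013 kg·m².
Added inertia Σmr² = (0.584)(0.156)² + (0.197)(0.177)² = 0.02038 kg·m²; I_f = 0.09013 + 0.02038 = 0.1105 kg·m².
ω_f = I_p ω_i / I_f = (0.09013)(4.52) / 0.1105 = 3.686 rad/s.
KE_i = ½(0.09013)(4.520 rad/s)² = 0.9207 J; KE_f = ½(0.1105)(3.686)² = 0.7508 J.
Fraction lost = 0.1845.

fraction ≈ 0.184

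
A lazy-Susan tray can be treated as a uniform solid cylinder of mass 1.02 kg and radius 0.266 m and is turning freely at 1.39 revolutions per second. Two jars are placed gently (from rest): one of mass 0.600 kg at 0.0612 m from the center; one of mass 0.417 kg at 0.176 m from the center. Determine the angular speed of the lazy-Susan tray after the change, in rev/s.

ω_f ≈ 0.979 rev/s

No external torque acts about the center; L_before = L_after.
I_p = ½(1.02)(0.266)² = 0.03609 kg·m².
Added inertia Σmr² = (0.600)(0.0612)² + (0.417)(0.176)² = 0.01516 kg·m²; I_f = 0.03609 + 0.01516 = 0.05125 kg·m².
ω_f = I_p ω_i / I_f = (0.03609)(1.39) / 0.05125 = 0.9787 rev/s.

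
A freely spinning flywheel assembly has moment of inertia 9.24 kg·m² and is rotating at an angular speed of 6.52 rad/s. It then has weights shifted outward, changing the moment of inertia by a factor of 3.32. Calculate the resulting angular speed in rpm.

ω₂ ≈ 18.8 rpm

Angular momentum about the spin axis is conserved since the torque about it is zero.
I₂ = 3.32 × 9.24 = 30.68 kg·m².
ω₂ = I₁ω₁ / I₂ = (9.240)(6.52 rad/s) / (30.68) = 1.964 rad/s = 18.75 rpm.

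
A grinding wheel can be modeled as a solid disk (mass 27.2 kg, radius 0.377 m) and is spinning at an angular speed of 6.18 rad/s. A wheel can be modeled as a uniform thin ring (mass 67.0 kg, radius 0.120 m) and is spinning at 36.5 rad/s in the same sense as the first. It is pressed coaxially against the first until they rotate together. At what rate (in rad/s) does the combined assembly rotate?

|ω_f| ≈ 16.3 rad/s

No external torque acts about the common axis, so total angular momentum is conserved.
Moments of inertia: I_A = ½(27.2)(0.377)² = 1.933 kg·m²; I_B = (67.0)(0.120)² = 0.9648 kg·m².
Taking A's sense as positive: L = (1.933)(6.18) + (0.9648)(36.5) = 47.16 kg·m²·rad/s.
Combined I = 1.933 + 0.9648 = 2.898 kg·m².
ω_f = L / I = 47.16 / 2.898 = 16.27 rad/s.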